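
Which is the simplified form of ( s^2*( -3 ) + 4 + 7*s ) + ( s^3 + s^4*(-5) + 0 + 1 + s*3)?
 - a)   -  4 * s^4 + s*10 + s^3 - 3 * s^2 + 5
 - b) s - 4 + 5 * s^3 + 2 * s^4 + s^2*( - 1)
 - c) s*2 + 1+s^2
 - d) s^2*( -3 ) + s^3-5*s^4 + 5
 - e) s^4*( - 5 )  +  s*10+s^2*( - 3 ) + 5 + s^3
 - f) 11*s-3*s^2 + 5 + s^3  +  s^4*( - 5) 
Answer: e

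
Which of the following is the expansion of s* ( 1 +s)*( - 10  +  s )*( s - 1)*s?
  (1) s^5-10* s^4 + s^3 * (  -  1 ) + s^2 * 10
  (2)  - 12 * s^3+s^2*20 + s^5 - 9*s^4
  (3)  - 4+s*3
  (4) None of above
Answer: 1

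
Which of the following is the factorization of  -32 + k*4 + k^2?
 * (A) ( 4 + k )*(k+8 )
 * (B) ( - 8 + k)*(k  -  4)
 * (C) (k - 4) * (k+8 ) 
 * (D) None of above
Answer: C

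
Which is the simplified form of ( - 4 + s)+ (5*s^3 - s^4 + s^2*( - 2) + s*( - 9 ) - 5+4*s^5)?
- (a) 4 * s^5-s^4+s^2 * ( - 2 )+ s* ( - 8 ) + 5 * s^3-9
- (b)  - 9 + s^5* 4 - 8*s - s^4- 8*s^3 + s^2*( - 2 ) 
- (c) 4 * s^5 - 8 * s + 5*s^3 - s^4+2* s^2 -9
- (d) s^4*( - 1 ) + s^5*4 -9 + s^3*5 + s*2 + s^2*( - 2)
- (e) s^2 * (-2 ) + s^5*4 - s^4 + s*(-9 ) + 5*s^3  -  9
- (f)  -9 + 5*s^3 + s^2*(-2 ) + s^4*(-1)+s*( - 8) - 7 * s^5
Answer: a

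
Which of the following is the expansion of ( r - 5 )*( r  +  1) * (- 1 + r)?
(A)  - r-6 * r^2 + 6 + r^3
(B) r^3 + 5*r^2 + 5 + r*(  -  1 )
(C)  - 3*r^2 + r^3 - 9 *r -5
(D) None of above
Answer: D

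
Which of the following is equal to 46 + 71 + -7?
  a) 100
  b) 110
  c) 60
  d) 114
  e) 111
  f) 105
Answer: b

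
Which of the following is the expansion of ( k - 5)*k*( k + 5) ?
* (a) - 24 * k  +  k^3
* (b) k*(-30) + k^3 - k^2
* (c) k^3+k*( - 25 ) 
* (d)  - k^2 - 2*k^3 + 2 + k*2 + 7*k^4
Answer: c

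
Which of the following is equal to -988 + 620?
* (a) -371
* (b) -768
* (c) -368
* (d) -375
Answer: c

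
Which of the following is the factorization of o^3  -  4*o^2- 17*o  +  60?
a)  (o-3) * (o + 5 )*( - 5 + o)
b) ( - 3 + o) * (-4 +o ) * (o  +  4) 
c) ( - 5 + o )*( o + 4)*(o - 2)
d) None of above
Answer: d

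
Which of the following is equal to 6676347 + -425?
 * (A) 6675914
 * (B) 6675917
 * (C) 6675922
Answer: C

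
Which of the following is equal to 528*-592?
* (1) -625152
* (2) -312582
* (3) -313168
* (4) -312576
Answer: 4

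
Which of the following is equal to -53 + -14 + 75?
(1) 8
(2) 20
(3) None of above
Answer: 1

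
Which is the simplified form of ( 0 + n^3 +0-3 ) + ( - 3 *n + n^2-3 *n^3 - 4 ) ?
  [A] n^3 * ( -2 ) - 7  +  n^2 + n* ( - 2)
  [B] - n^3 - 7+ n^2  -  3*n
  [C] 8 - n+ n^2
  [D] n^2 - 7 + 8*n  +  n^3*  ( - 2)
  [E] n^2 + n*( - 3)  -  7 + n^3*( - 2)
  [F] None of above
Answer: E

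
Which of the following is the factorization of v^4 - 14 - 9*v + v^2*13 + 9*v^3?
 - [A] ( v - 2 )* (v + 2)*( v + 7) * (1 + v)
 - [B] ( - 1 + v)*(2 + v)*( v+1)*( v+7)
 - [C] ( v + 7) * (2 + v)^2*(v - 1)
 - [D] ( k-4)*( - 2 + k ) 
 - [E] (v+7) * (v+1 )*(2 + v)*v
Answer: B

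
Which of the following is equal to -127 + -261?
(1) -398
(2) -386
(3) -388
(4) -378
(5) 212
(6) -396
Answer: 3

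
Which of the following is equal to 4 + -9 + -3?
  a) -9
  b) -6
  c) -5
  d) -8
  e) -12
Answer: d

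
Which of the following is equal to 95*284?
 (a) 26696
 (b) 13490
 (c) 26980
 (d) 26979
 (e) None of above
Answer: c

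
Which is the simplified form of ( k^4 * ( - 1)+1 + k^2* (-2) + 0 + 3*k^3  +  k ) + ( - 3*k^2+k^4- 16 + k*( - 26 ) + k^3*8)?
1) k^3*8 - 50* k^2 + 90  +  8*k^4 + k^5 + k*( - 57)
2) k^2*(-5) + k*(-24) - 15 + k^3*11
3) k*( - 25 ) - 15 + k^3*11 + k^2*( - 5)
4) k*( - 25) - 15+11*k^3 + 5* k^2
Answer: 3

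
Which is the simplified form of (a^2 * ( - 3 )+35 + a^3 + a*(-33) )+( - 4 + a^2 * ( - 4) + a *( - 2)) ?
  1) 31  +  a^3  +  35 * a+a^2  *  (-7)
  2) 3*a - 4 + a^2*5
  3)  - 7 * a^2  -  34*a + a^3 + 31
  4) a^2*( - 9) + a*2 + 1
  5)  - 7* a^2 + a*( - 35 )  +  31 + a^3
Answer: 5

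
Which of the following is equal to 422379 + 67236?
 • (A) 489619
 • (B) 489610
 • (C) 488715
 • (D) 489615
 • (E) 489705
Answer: D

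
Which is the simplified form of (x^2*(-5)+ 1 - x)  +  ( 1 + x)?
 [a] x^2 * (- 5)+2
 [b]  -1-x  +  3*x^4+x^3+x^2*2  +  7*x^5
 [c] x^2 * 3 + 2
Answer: a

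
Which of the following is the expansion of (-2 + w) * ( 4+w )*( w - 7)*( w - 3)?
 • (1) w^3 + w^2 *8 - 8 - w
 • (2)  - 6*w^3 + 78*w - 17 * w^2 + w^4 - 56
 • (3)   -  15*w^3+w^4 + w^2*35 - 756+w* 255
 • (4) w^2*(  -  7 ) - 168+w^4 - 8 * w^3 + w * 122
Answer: 4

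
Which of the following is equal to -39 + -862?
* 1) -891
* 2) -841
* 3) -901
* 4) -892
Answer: 3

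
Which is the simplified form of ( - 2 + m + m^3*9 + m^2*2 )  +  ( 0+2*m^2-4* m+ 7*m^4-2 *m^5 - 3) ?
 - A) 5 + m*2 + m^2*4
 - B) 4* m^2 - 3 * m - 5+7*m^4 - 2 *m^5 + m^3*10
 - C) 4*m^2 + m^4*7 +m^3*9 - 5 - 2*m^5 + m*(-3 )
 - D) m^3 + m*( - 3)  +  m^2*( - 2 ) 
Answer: C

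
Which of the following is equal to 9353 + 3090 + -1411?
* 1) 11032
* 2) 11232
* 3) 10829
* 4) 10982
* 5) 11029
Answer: 1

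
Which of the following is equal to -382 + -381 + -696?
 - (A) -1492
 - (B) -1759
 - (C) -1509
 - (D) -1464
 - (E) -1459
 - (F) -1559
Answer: E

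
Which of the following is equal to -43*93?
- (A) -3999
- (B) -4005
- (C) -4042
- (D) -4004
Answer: A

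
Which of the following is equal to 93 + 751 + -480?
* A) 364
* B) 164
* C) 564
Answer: A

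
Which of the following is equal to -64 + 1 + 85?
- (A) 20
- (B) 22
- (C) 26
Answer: B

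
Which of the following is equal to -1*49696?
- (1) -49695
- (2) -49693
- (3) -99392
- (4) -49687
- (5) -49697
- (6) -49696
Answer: 6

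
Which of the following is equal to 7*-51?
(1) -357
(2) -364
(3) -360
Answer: 1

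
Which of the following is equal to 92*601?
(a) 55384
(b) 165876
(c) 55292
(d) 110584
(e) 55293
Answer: c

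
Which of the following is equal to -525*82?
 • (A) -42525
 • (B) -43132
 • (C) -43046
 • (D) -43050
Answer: D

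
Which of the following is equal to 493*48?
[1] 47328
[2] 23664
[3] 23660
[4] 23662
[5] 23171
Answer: 2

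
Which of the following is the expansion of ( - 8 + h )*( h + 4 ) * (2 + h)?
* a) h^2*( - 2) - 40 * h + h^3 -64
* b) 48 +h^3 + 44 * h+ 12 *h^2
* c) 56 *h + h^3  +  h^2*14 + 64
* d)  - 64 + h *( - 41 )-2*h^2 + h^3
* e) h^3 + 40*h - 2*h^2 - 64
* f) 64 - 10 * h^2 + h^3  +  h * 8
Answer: a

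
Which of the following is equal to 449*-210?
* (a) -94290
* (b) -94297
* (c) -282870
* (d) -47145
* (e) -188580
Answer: a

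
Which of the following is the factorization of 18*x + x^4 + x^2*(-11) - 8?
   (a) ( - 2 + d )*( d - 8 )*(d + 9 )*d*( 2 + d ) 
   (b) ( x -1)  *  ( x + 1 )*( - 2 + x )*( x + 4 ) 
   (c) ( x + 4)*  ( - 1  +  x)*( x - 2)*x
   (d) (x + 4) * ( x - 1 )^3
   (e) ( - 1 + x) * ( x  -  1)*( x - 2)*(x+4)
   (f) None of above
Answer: e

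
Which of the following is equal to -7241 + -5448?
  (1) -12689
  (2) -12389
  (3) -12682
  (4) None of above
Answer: 1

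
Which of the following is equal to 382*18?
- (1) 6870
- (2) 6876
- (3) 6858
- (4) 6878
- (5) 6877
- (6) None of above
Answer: 2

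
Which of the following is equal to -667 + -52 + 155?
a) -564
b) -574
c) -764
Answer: a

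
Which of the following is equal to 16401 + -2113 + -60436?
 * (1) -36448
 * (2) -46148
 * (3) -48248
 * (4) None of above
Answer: 2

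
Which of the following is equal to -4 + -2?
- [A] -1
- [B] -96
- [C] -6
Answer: C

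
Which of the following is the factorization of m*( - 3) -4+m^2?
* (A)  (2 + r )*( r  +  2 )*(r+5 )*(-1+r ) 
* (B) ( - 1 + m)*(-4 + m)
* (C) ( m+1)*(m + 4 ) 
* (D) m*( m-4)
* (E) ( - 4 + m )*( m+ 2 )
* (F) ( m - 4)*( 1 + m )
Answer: F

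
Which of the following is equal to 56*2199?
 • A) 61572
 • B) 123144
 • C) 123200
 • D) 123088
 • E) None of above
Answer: B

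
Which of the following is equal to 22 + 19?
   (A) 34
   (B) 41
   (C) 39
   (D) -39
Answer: B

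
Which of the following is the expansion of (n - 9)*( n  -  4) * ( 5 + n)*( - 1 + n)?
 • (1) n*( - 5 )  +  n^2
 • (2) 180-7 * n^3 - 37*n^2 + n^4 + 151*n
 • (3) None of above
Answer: 3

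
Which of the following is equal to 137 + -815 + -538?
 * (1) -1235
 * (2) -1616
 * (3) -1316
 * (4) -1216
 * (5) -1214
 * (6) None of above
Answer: 4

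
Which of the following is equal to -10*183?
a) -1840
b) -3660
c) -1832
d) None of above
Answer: d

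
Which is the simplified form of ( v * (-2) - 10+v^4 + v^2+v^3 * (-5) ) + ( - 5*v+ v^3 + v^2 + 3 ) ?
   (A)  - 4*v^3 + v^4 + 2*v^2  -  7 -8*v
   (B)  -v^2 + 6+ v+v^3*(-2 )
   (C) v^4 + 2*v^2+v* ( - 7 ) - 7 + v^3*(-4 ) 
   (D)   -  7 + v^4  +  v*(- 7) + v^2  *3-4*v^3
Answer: C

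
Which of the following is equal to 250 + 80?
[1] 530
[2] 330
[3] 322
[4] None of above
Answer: 2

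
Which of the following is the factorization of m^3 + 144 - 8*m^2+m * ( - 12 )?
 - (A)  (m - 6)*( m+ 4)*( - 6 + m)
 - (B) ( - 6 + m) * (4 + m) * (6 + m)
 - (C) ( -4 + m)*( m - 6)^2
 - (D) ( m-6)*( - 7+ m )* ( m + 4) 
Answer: A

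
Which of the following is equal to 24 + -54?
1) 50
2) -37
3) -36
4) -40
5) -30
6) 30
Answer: 5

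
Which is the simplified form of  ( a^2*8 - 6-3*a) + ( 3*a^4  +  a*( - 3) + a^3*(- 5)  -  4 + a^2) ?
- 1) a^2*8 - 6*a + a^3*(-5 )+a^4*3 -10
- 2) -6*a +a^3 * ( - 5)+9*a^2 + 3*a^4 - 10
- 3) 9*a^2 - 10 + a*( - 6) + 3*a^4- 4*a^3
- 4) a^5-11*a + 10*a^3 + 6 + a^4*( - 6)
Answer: 2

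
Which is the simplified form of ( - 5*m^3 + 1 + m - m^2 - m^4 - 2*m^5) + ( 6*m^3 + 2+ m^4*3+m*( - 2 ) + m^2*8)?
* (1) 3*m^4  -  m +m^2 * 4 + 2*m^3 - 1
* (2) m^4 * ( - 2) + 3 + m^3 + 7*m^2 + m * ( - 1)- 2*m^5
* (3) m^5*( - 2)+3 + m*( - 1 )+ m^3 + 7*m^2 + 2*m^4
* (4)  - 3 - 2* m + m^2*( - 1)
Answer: 3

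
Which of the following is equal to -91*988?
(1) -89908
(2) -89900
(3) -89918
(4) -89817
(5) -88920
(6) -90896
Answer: 1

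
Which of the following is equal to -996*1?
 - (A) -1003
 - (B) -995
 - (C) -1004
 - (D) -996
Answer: D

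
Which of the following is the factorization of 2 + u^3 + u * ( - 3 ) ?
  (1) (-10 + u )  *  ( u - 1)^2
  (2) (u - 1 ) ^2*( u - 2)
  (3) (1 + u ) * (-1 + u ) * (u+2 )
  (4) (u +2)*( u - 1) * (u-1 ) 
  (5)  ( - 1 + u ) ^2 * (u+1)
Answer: 4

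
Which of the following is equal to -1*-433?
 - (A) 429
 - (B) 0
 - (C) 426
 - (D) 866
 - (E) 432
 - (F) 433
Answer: F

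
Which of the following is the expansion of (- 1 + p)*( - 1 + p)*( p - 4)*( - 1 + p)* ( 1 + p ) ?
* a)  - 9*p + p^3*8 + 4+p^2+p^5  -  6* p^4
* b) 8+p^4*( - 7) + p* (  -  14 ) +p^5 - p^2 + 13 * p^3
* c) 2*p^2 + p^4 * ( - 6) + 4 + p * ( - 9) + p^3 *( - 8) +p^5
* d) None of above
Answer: d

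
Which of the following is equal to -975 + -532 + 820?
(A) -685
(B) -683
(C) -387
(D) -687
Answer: D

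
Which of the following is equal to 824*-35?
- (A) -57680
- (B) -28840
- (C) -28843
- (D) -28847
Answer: B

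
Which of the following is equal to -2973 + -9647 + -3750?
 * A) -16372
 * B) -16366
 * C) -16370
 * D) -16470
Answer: C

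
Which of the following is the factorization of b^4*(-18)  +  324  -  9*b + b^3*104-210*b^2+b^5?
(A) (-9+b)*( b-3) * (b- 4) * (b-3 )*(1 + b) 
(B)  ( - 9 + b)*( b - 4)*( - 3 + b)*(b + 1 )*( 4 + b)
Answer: A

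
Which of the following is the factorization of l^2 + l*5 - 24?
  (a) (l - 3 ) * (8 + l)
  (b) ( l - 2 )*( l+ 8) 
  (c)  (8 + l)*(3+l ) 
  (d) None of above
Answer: a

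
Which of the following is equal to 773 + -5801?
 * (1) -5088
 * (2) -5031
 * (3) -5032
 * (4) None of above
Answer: 4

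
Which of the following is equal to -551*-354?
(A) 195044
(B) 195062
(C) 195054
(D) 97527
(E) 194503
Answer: C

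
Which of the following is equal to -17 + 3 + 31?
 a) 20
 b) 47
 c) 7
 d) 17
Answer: d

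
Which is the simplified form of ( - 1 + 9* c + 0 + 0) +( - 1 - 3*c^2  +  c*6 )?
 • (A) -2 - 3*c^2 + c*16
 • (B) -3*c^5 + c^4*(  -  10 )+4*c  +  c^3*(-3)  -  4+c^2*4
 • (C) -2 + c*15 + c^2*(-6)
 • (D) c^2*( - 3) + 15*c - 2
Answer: D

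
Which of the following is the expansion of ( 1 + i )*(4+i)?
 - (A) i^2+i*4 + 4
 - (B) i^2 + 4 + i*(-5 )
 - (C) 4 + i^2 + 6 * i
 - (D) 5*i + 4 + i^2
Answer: D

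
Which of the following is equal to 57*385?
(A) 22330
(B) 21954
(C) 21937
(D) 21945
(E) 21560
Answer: D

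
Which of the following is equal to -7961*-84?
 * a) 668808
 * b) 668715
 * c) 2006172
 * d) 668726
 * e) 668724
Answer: e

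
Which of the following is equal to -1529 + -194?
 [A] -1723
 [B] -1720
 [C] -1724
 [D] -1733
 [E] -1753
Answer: A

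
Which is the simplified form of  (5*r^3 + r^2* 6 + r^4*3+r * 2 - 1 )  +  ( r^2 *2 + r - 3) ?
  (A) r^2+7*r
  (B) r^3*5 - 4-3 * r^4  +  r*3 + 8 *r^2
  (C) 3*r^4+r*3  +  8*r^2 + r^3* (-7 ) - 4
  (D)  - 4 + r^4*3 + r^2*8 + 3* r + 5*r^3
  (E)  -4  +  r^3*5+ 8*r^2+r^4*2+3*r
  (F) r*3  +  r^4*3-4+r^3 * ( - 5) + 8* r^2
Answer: D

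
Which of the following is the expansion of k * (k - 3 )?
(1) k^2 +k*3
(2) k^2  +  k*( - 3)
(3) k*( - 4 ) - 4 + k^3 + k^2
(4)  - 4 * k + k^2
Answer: 2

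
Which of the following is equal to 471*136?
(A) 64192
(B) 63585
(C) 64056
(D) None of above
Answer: C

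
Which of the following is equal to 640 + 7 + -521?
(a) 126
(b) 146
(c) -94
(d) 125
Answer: a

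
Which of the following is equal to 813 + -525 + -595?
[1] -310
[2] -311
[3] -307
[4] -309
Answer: 3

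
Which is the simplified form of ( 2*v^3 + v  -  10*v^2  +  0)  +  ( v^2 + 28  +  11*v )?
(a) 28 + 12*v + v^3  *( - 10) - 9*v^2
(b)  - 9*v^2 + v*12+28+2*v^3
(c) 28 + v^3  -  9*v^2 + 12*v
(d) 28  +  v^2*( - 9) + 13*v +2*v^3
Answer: b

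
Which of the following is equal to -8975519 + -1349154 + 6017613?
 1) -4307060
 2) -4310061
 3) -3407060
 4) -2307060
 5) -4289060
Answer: 1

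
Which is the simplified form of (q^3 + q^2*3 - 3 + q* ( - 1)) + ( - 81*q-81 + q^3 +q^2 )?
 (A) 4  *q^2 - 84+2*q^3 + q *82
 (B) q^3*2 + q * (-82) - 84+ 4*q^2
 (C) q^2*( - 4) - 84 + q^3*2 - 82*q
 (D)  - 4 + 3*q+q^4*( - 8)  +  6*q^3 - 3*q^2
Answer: B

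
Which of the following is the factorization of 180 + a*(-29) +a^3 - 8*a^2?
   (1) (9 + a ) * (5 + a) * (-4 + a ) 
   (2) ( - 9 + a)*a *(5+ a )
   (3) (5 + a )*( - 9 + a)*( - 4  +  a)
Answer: 3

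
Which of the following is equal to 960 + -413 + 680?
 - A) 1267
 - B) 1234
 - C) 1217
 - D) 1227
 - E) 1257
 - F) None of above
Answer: D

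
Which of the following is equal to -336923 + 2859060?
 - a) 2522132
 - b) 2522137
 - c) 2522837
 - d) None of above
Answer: b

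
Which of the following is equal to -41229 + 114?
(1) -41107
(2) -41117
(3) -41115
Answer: 3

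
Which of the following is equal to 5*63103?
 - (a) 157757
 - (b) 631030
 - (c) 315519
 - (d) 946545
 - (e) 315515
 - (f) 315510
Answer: e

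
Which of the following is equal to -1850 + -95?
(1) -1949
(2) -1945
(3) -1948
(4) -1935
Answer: 2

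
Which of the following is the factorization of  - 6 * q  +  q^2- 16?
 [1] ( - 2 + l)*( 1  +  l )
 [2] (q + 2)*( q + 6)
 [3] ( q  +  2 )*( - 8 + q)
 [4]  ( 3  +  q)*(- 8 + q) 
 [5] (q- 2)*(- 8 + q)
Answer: 3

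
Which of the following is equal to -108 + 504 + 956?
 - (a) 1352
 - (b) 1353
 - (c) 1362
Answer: a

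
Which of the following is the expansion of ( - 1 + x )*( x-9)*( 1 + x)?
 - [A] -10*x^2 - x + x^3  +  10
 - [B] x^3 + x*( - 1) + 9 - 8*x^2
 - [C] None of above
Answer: C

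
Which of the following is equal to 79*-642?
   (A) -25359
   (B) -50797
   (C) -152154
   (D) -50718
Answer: D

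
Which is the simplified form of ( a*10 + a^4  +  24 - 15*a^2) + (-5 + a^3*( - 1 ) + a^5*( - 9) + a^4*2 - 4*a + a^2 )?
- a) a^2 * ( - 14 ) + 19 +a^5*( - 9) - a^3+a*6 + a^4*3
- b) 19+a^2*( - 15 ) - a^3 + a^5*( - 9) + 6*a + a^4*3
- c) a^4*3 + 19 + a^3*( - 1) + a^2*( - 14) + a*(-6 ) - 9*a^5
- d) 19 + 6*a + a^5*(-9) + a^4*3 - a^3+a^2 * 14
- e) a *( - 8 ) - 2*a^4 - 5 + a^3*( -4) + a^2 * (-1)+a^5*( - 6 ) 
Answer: a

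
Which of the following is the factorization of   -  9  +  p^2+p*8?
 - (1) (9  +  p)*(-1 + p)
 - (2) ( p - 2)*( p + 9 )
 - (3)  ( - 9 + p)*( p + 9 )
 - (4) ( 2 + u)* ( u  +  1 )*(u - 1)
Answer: 1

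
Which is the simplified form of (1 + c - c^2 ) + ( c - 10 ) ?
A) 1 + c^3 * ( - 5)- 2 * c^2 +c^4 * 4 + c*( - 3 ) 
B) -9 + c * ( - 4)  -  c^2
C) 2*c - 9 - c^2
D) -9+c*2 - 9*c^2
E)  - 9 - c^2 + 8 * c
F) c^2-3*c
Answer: C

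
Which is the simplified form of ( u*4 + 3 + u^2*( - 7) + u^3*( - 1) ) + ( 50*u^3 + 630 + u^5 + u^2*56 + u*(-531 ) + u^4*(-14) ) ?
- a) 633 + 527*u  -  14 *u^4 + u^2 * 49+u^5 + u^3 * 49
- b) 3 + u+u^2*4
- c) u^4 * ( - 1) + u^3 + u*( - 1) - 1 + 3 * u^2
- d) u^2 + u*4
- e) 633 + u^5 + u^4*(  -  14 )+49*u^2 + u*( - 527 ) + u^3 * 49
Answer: e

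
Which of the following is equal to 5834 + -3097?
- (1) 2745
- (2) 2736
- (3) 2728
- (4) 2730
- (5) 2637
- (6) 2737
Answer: 6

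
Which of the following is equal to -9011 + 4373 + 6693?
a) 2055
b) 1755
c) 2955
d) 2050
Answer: a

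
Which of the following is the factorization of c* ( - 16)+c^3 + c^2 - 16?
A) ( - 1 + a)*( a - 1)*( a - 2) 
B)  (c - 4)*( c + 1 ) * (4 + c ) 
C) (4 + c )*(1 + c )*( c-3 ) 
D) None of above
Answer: B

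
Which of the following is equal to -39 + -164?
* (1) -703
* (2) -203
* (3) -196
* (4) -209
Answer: 2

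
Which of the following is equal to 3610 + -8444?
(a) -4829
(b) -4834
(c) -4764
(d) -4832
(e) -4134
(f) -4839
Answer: b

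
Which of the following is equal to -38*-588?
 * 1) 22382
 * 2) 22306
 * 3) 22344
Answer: 3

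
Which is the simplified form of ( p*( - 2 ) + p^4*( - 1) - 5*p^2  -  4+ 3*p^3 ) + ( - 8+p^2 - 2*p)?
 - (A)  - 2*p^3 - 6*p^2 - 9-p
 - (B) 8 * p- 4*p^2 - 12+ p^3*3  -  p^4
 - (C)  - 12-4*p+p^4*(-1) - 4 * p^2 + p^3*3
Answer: C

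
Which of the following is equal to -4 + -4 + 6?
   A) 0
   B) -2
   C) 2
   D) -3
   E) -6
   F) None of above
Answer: B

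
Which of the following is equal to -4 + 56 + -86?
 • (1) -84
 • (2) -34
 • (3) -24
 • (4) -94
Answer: 2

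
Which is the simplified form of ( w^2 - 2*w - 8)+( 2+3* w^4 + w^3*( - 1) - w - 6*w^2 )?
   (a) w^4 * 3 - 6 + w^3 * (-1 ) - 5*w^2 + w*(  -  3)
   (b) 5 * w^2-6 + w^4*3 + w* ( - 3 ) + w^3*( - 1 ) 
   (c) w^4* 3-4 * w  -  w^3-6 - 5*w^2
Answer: a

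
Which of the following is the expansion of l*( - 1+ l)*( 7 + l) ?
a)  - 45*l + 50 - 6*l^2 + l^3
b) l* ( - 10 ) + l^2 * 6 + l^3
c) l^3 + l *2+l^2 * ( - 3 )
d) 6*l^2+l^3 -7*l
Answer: d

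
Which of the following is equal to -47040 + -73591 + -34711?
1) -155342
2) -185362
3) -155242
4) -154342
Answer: 1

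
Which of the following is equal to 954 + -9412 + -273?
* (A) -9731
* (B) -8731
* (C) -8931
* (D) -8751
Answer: B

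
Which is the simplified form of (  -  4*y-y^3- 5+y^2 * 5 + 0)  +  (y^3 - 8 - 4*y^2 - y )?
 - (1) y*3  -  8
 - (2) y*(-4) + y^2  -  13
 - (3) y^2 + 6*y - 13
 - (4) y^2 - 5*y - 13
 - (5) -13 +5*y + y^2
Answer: 4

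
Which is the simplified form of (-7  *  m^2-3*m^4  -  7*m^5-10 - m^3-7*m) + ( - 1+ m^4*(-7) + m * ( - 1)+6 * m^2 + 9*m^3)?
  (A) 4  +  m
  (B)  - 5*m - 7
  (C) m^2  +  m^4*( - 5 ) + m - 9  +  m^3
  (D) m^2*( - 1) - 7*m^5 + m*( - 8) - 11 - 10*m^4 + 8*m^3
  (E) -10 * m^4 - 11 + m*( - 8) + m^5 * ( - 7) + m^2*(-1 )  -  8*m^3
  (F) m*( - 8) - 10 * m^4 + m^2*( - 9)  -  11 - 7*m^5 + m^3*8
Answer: D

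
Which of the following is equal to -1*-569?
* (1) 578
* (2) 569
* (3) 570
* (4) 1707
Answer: 2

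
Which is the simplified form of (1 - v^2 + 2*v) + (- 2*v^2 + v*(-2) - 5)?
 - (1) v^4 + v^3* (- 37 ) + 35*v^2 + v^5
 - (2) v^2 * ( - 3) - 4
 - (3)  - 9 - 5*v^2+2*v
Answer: 2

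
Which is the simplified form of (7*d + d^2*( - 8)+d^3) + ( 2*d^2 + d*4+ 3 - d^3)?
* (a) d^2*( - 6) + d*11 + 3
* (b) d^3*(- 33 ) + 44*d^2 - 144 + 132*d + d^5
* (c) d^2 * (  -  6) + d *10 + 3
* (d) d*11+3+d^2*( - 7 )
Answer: a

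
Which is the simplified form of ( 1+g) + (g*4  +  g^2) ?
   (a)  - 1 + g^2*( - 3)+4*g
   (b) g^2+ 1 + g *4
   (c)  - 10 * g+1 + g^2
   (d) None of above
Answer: d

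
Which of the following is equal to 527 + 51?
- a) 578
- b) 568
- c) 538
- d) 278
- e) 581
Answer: a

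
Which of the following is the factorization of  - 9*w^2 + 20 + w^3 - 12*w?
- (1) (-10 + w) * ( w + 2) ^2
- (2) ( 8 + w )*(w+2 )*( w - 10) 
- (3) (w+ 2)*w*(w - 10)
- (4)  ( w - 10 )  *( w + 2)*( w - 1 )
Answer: 4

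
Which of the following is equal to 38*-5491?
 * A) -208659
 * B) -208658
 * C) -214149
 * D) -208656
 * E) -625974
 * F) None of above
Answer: B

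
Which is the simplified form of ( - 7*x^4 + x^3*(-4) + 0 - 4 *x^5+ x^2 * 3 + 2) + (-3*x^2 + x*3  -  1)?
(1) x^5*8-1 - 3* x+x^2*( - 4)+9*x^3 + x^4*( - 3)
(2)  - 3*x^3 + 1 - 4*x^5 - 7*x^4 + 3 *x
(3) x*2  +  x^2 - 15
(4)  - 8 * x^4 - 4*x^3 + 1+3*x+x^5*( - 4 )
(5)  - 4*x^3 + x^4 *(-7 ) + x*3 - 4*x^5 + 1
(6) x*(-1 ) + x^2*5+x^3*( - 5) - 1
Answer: 5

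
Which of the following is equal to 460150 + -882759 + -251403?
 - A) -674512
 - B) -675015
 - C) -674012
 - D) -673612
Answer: C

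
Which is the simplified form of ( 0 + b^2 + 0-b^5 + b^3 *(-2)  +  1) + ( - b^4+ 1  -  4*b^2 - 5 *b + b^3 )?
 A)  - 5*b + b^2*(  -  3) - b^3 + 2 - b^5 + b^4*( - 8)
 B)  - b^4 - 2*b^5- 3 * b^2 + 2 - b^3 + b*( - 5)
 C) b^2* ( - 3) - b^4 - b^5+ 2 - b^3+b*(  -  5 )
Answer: C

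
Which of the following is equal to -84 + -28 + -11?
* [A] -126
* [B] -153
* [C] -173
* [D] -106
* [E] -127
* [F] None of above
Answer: F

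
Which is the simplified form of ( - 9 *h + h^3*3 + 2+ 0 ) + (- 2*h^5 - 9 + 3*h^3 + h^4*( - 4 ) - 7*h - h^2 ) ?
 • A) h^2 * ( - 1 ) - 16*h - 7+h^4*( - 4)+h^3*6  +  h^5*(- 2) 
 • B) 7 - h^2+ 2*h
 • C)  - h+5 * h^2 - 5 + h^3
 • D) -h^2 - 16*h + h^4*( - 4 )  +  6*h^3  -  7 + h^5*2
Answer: A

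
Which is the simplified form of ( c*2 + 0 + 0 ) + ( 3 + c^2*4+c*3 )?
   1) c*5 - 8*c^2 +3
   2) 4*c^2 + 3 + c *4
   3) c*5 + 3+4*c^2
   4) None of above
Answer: 3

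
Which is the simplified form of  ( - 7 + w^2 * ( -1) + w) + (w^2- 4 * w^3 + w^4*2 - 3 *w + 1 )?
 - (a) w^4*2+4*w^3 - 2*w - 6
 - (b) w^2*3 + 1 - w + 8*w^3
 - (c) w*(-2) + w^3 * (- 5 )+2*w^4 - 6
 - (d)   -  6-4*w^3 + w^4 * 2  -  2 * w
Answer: d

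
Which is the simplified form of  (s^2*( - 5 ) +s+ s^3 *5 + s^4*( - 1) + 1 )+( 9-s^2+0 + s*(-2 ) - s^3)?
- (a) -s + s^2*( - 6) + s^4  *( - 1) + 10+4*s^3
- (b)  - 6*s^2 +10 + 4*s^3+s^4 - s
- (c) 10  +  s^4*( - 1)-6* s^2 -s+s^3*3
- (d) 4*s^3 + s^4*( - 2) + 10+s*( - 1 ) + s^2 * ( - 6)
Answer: a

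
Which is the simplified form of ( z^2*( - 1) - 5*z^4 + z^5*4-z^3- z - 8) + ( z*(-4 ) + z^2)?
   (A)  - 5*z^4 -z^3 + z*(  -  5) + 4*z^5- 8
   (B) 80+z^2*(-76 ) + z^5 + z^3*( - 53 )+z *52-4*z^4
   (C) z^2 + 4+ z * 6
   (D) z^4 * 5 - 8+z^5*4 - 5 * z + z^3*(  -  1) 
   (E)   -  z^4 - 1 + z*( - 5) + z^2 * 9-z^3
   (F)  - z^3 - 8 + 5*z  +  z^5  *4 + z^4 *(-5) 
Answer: A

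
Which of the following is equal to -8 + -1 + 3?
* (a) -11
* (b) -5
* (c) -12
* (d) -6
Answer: d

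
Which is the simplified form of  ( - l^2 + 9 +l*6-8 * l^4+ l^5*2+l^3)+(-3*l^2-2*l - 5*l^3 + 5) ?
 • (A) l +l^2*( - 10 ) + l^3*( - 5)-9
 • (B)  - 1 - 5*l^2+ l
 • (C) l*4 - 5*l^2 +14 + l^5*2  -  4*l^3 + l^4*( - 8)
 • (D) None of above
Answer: D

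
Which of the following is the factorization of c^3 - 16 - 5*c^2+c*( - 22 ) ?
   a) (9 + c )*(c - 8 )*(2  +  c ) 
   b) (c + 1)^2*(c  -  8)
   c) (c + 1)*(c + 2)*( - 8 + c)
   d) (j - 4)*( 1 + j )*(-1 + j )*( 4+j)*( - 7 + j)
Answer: c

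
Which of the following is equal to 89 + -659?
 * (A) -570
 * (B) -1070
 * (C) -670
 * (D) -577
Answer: A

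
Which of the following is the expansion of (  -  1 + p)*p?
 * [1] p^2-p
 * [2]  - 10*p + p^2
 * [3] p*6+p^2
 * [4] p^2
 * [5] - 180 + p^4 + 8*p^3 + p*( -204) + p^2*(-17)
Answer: 1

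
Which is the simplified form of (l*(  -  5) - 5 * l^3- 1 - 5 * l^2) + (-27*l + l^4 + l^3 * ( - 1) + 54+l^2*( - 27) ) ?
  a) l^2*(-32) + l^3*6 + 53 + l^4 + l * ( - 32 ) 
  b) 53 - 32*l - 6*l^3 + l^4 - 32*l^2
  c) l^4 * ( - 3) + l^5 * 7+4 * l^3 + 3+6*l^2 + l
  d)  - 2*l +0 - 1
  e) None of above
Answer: b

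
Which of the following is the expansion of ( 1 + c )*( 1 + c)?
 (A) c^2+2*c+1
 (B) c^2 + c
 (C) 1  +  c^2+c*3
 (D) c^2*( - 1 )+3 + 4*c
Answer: A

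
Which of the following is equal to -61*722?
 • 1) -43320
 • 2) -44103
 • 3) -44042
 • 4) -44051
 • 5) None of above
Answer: 3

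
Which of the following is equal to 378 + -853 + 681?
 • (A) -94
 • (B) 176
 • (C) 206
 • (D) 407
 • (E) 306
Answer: C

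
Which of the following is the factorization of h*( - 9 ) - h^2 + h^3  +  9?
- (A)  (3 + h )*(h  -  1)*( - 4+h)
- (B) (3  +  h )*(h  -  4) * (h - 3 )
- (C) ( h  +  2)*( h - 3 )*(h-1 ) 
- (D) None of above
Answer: D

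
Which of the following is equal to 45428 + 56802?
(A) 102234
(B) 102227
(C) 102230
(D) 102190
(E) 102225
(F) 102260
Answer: C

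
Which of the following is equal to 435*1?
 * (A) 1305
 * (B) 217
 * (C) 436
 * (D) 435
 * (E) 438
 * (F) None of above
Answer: D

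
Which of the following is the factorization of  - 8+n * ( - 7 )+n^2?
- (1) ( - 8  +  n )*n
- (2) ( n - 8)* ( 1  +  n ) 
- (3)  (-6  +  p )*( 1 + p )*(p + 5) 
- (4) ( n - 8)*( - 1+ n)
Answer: 2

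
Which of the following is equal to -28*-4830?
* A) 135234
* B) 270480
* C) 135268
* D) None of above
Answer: D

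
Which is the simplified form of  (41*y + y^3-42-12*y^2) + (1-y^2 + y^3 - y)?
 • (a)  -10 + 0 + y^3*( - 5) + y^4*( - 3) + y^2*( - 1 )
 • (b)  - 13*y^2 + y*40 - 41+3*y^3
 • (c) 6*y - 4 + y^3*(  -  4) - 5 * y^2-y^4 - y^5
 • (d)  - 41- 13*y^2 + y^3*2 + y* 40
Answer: d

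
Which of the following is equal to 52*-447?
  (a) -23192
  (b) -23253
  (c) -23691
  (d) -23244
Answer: d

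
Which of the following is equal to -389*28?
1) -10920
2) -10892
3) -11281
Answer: 2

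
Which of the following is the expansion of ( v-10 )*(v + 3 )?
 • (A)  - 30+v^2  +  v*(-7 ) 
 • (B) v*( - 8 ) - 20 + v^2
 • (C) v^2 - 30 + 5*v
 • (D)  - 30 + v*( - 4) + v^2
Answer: A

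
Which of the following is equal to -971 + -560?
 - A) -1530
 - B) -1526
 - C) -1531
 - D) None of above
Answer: C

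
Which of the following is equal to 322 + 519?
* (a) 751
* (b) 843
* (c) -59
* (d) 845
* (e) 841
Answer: e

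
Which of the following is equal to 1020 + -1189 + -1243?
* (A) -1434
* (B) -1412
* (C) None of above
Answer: B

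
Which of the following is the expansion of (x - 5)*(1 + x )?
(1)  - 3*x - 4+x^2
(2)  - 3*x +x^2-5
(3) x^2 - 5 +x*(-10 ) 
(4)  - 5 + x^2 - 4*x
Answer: 4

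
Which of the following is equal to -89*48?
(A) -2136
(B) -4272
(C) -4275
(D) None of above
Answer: B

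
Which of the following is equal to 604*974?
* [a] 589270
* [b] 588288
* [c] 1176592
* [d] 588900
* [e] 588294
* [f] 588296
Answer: f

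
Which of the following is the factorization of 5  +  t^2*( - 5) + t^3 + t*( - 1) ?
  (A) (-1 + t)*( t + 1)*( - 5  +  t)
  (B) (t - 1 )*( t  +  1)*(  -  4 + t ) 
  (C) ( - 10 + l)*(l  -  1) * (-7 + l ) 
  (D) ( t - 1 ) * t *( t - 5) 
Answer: A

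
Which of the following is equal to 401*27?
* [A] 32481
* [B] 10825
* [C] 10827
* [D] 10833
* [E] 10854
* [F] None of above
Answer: C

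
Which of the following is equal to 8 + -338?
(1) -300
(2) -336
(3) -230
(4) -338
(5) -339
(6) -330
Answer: 6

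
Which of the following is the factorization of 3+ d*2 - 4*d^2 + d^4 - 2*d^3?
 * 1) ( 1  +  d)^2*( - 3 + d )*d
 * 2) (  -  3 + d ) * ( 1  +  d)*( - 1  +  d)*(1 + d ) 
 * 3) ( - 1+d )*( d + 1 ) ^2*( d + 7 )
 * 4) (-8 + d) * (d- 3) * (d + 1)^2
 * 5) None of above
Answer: 2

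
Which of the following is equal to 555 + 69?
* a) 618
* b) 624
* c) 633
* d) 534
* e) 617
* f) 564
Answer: b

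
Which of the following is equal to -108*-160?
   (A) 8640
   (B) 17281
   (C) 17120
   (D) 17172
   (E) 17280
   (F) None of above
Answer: E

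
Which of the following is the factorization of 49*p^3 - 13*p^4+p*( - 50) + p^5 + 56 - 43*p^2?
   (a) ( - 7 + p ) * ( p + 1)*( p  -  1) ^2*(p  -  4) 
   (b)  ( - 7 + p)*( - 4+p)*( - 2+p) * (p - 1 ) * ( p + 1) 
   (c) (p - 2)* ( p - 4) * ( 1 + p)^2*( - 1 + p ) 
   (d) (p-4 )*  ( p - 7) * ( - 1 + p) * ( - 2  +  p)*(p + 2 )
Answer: b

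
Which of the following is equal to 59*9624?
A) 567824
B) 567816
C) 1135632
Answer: B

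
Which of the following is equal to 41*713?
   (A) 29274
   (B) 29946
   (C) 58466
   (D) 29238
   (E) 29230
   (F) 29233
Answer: F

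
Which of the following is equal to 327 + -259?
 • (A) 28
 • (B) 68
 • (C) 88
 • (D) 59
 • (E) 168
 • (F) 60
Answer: B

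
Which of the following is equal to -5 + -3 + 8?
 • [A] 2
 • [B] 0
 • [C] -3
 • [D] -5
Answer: B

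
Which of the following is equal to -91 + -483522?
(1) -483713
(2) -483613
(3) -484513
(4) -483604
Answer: 2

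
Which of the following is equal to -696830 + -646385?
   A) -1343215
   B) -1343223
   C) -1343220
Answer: A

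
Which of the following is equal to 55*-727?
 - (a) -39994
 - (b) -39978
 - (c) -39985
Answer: c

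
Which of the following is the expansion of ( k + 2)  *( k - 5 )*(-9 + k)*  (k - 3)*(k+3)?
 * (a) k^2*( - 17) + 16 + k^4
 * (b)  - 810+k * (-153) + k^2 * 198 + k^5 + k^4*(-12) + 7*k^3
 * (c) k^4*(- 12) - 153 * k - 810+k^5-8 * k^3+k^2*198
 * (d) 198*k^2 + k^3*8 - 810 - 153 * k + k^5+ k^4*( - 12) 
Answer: d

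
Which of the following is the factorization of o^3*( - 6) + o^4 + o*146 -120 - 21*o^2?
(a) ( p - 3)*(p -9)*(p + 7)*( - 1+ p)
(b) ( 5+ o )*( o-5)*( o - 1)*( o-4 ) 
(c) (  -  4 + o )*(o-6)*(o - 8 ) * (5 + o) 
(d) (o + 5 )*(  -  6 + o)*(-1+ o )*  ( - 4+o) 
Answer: d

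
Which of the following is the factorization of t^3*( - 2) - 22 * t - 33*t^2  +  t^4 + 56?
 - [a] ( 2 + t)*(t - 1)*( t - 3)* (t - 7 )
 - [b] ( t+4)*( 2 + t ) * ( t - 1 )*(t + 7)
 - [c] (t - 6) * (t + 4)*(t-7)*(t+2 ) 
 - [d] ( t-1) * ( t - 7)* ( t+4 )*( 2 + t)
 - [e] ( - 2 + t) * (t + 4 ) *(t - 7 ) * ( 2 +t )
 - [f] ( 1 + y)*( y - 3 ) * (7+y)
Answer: d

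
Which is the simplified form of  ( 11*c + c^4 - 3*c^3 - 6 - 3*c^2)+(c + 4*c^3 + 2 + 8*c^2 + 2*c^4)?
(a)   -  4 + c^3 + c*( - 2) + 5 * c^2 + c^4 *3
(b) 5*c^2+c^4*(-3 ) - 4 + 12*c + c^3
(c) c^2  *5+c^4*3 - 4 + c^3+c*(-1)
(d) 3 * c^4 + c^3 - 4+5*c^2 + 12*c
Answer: d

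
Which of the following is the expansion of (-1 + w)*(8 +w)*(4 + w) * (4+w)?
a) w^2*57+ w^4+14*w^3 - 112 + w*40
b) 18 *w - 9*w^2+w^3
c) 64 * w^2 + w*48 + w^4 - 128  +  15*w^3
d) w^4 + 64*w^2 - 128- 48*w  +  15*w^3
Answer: c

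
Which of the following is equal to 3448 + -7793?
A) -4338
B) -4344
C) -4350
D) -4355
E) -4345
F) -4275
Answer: E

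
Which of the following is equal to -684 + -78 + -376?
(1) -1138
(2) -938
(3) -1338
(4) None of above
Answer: 1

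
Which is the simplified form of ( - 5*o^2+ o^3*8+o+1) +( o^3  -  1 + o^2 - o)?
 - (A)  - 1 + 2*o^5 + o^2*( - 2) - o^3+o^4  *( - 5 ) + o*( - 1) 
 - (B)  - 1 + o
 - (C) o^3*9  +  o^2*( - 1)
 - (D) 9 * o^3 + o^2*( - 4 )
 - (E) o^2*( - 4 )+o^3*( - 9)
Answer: D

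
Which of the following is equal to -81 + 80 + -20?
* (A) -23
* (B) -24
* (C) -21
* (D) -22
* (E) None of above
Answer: C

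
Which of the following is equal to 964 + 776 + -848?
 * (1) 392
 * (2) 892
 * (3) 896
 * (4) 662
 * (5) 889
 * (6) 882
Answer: 2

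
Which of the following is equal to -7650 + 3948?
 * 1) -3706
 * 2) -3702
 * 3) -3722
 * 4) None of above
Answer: 2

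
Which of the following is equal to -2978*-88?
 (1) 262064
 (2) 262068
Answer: 1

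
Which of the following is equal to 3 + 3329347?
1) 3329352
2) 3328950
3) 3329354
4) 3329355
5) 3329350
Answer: 5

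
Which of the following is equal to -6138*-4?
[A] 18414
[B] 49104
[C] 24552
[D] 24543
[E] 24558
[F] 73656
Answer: C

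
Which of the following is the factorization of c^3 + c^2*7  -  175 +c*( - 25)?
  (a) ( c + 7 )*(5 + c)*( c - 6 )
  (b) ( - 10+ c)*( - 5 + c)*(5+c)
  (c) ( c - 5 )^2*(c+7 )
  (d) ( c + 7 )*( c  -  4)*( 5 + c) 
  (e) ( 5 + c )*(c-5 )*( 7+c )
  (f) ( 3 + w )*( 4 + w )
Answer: e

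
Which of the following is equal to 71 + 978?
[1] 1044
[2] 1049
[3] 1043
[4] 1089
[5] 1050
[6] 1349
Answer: 2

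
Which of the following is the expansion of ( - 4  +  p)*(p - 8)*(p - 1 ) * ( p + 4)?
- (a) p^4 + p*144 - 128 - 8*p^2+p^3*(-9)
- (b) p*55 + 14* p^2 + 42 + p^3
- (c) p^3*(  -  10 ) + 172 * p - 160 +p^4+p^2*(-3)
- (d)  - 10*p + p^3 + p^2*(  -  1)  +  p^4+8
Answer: a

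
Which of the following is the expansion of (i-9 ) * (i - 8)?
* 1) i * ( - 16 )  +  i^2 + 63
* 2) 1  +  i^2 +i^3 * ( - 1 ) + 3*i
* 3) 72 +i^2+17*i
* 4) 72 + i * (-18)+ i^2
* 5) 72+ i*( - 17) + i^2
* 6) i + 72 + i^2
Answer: 5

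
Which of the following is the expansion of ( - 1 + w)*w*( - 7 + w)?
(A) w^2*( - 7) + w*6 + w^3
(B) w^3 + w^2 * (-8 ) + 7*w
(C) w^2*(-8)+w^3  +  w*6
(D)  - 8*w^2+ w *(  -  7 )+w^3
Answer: B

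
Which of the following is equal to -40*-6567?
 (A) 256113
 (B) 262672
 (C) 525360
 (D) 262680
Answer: D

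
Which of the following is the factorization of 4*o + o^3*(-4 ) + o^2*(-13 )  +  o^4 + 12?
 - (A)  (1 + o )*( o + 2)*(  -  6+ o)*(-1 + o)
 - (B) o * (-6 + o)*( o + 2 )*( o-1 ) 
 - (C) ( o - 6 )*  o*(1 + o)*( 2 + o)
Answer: A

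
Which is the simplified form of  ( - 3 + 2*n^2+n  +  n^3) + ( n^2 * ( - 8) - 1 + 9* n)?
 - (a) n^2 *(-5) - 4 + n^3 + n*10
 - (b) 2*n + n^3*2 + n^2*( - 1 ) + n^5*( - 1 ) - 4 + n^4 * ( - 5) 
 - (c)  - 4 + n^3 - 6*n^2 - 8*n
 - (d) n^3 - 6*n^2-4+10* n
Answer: d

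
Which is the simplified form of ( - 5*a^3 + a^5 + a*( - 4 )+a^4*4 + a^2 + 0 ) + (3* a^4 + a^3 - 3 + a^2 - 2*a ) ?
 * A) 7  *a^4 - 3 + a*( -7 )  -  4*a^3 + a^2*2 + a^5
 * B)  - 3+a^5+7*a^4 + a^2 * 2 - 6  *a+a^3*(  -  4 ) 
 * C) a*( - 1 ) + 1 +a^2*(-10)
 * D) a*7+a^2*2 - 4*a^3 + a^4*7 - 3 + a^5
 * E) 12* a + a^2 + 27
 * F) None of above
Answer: B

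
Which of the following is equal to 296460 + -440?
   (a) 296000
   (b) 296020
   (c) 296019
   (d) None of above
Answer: b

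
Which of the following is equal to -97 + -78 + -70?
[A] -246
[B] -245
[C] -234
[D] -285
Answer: B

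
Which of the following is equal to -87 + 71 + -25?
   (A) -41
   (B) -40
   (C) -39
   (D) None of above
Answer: A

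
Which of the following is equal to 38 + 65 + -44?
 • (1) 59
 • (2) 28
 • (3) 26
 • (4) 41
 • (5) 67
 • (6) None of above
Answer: 1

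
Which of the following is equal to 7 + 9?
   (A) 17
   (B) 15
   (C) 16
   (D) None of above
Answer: C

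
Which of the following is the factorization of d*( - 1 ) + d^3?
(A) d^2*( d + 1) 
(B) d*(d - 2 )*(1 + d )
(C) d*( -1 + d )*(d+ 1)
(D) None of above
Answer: C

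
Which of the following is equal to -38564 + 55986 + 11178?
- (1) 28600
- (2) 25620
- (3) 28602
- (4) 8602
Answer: 1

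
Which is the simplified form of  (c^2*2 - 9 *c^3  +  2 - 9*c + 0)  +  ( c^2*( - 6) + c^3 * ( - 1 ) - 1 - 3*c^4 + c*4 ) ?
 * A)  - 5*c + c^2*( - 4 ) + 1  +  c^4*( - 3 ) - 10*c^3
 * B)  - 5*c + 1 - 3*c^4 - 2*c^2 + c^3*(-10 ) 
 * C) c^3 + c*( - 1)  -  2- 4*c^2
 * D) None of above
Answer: A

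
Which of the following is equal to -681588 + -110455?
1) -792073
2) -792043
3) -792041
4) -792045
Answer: 2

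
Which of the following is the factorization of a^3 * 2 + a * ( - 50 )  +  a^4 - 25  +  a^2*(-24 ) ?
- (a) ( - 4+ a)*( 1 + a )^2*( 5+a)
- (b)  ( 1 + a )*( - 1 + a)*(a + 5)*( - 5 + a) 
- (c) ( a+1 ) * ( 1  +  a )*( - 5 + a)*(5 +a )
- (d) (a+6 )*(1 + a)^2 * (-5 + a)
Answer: c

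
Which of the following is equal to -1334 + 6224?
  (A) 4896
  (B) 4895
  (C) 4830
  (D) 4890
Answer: D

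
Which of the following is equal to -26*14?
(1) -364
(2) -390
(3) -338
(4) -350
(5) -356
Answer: 1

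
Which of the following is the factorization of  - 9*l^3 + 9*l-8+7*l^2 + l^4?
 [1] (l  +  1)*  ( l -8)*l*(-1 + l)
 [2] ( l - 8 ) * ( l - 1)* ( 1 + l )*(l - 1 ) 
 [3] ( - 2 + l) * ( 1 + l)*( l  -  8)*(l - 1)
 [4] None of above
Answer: 2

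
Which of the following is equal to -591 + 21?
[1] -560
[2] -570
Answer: 2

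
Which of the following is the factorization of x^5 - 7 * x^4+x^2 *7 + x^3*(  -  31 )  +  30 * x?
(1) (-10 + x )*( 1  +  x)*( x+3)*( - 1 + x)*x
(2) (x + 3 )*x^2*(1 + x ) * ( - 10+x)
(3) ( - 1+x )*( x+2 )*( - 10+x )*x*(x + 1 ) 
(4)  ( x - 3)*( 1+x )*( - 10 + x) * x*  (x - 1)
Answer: 1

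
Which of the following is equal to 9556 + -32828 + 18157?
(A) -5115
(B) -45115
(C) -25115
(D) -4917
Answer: A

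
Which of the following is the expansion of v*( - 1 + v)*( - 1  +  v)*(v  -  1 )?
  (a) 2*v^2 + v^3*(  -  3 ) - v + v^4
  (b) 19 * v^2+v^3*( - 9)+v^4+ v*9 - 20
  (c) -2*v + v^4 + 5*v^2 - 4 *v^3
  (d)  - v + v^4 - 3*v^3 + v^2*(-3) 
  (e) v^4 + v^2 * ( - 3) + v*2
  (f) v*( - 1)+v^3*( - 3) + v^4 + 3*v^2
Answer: f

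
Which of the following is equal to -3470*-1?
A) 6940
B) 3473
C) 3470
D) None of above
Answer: C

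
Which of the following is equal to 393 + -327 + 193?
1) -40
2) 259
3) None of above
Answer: 2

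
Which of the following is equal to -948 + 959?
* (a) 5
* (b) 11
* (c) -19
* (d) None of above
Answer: b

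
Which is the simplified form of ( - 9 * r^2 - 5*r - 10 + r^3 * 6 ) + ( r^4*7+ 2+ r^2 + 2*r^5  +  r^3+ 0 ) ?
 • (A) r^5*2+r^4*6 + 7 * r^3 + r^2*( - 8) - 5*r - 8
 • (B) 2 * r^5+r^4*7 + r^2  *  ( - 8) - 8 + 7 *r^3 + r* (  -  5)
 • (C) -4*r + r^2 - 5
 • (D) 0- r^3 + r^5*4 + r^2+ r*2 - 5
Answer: B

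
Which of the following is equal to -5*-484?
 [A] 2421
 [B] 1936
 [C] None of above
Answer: C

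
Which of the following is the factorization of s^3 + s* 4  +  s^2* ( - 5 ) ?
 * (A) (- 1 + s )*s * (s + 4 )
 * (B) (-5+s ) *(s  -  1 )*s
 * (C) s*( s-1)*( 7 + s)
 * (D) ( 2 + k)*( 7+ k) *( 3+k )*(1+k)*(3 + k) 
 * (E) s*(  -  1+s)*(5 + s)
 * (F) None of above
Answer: F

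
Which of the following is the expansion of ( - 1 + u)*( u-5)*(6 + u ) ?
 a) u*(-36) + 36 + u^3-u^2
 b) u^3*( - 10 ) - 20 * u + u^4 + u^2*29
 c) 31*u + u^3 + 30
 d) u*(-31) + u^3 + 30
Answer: d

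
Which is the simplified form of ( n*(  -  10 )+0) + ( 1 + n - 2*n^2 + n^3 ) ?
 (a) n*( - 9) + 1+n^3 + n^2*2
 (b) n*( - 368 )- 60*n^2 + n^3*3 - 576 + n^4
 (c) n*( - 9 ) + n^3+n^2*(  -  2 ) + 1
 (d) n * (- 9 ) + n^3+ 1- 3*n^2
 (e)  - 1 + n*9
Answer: c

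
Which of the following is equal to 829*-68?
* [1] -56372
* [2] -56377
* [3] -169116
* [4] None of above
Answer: 1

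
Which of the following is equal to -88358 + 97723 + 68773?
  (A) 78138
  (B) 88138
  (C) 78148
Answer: A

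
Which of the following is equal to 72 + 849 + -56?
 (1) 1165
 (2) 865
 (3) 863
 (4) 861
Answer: 2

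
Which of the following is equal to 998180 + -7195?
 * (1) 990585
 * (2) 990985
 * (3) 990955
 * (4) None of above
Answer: 2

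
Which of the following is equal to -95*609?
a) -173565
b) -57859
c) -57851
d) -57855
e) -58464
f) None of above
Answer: d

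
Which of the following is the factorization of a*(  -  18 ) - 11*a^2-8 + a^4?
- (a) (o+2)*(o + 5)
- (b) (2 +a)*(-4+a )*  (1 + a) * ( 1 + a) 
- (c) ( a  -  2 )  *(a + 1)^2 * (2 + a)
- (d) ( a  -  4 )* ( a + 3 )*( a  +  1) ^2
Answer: b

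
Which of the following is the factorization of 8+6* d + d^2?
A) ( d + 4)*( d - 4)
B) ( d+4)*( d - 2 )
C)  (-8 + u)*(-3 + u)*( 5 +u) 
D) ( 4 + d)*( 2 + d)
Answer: D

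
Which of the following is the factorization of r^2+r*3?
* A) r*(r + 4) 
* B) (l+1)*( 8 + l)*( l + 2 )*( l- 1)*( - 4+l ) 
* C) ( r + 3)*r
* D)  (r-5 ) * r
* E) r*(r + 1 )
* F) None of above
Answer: C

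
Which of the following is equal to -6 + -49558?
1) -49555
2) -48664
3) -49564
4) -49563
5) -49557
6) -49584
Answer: 3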